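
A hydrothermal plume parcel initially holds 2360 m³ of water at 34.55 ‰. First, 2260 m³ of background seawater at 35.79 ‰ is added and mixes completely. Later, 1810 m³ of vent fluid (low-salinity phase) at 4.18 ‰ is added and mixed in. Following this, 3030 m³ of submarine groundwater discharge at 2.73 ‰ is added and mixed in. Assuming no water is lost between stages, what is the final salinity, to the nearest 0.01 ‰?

Weighted by volume,
Initial salt = 2,360×34.55 = 81,538
After stage 1: salt = 81,538 + 2,260×35.79 = 162,423.4; volume = 4,620 m³; S = 35.157 ‰
After stage 2: salt = 162,423.4 + 1,810×4.18 = 169,989.2; volume = 6,430 m³; S = 26.437 ‰
After stage 3: salt = 169,989.2 + 3,030×2.73 = 178,261.1; volume = 9,460 m³
S = 178,261.1 / 9,460 = 18.8437 ‰

18.84 ‰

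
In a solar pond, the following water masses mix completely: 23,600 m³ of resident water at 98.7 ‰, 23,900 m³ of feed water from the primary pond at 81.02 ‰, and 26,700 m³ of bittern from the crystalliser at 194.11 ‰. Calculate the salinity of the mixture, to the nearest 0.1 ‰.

Conserving salt mass:
salt = 23,600×98.7 + 23,900×81.02 + 26,700×194.11 = 2,329,320 + 1,936,378 + 5,182,737 = 9,448,435
volume = 23,600 + 23,900 + 26,700 = 74,200 m³
S = 9,448,435 / 74,200 = 127.337 ‰

127.3 ‰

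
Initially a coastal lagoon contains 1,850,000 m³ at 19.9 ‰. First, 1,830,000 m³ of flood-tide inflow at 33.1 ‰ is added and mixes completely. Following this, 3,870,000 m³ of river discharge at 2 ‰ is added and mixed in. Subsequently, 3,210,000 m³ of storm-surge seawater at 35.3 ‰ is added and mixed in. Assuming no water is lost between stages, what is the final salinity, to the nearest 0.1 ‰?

Mass of salt is conserved:
Initial salt = 1,850,000×19.9 = 36,815,000
After stage 1: salt = 36,815,000 + 1,830,000×33.1 = 97,388,000; volume = 3,680,000 m³; S = 26.464 ‰
After stage 2: salt = 97,388,000 + 3,870,000×2 = 105,128,000; volume = 7,550,000 m³; S = 13.924 ‰
After stage 3: salt = 105,128,000 + 3,210,000×35.3 = 218,441,000; volume = 10,760,000 m³
S = 218,441,000 / 10,760,000 = 20.3012 ‰

20.3 ‰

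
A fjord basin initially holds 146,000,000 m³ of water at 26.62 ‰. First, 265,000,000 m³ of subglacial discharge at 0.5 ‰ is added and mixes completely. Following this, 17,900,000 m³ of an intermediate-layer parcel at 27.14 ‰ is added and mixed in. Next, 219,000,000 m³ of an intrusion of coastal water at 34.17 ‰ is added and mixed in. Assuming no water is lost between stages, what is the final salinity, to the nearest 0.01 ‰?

18.50 ‰

Total salt / total volume:
Initial salt = 146,000,000×26.62 = 3,886,520,000
After stage 1: salt = 3,886,520,000 + 265,000,000×0.5 = 4,019,020,000; volume = 411,000,000 m³; S = 9.779 ‰
After stage 2: salt = 4,019,020,000 + 17,900,000×27.14 = 4,504,826,000; volume = 428,900,000 m³; S = 10.503 ‰
After stage 3: salt = 4,504,826,000 + 219,000,000×34.17 = 11,988,056,000; volume = 647,900,000 m³
S = 11,988,056,000 / 647,900,000 = 18.5029 ‰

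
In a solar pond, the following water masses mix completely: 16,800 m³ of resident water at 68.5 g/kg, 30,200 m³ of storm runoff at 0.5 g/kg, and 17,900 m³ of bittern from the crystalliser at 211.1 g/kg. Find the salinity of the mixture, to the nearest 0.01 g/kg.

76.19 g/kg

Salt balance:
salt = 16,800×68.5 + 30,200×0.5 + 17,900×211.1 = 1,150,800 + 15,100 + 3,778,690 = 4,944,590
volume = 16,800 + 30,200 + 17,900 = 64,900 m³
S = 4,944,590 / 64,900 = 76.1878 g/kg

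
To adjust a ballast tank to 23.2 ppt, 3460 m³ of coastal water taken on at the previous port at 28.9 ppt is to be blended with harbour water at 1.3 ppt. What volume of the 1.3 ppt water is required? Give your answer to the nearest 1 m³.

901 m³

Salt balance: 3,460×28.9 + V×1.3 = (3,460+V)×23.2
99,994 + 1.3V = 80,272 + 23.2V
19,722 = 21.9V
V = 900.55 m³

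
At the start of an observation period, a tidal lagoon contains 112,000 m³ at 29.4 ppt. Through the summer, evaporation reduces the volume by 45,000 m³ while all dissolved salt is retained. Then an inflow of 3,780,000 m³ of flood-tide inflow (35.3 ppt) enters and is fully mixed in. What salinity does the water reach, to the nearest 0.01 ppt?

35.54 ppt

After evaporation: salt = 112,000×29.4 = 3,292,800; volume = 112,000 − 45,000 = 67,000 m³
After mixing: salt = 3,292,800 + 3,780,000×35.3 = 136,726,800; volume = 67,000 + 3,780,000 = 3,847,000 m³
S = 136,726,800 / 3,847,000 = 35.5411 ppt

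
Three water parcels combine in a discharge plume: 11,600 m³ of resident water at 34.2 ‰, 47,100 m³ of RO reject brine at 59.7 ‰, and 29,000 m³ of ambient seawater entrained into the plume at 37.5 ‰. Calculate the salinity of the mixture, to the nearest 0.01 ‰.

Conserving salt mass:
salt = 11,600×34.2 + 47,100×59.7 + 29,000×37.5 = 396,720 + 2,811,870 + 1,087,500 = 4,296,090
volume = 11,600 + 47,100 + 29,000 = 87,700 m³
S = 4,296,090 / 87,700 = 48.9862 ‰

48.99 ‰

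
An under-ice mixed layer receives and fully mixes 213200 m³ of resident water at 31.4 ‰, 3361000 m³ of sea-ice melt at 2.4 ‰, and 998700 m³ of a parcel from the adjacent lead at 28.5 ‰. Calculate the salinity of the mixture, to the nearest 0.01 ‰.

Mass of salt is conserved:
salt = 213,200×31.4 + 3,361,000×2.4 + 998,700×28.5 = 6,694,480 + 8,066,400 + 28,462,950 = 43,223,830
volume = 213,200 + 3,361,000 + 998,700 = 4,572,900 m³
S = 43,223,830 / 4,572,900 = 9.4522 ‰

9.45 ‰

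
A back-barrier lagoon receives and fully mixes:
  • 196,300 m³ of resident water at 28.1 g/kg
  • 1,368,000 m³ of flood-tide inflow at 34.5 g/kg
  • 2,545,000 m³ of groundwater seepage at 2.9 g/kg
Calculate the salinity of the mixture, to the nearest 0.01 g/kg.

Weighted by volume,
salt = 196,300×28.1 + 1,368,000×34.5 + 2,545,000×2.9 = 5,516,030 + 47,196,000 + 7,380,500 = 60,092,530
volume = 196,300 + 1,368,000 + 2,545,000 = 4,109,300 m³
S = 60,092,530 / 4,109,300 = 14.6235 g/kg

14.62 g/kg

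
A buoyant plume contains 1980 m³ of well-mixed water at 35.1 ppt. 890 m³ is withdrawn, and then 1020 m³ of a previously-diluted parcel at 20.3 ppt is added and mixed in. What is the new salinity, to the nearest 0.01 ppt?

27.95 ppt

Remaining after removal: 1,090 m³ at 35.1 ppt (salt = 38,259)
After addition: salt = 38,259 + 1,020×20.3 = 58,965; volume = 2,110 m³
S = 58,965 / 2,110 = 27.9455 ppt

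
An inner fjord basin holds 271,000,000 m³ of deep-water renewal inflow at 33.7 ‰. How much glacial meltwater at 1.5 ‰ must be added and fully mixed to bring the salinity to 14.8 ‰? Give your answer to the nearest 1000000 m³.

Salt balance: 271,000,000×33.7 + V×1.5 = (271,000,000+V)×14.8
9,132,700,000 + 1.5V = 4,010,800,000 + 14.8V
5,121,900,000 = 13.3V
V = 385,105,263.16 m³

385000000 m³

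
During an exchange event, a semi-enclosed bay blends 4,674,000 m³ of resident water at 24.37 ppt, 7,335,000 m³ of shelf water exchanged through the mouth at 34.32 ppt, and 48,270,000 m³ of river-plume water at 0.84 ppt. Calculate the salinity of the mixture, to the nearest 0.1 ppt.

Conserving salt mass:
salt = 4,674,000×24.37 + 7,335,000×34.32 + 48,270,000×0.84 = 113,905,380 + 251,737,200 + 40,546,800 = 406,189,380
volume = 4,674,000 + 7,335,000 + 48,270,000 = 60,279,000 m³
S = 406,189,380 / 60,279,000 = 6.738 ppt

6.7 ppt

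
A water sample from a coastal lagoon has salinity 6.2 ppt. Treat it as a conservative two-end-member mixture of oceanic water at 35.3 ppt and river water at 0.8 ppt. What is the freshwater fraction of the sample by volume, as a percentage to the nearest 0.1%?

84.3%

Let f be the freshwater fraction. Salt balance per unit volume:
f×0.8 + (1−f)×35.3 = 6.2
f = (35.3 − 6.2) / (35.3 − 0.8) = 29.1/34.5 = 0.8435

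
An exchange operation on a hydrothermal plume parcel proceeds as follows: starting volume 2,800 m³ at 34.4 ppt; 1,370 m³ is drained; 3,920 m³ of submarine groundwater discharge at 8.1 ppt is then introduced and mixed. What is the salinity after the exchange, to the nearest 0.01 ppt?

Remaining after removal: 1,430 m³ at 34.4 ppt (salt = 49,192)
After addition: salt = 49,192 + 3,920×8.1 = 80,944; volume = 5,350 m³
S = 80,944 / 5,350 = 15.1297 ppt

15.13 ppt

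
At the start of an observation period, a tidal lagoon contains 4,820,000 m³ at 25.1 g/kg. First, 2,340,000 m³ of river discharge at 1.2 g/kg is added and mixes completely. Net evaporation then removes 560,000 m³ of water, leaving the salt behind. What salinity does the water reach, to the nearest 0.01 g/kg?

After mixing: salt = 4,820,000×25.1 + 2,340,000×1.2 = 123,790,000; volume = 7,160,000 m³
After evaporation: salt unchanged = 123,790,000; volume = 7,160,000 − 560,000 = 6,600,000 m³
S = 123,790,000 / 6,600,000 = 18.7561 g/kg

18.76 g/kg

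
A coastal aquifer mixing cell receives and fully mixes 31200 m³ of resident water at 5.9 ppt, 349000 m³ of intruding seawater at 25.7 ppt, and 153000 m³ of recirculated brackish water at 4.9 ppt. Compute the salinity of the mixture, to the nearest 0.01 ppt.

18.57 ppt

Mass of salt is conserved:
salt = 31,200×5.9 + 349,000×25.7 + 153,000×4.9 = 184,080 + 8,969,300 + 749,700 = 9,903,080
volume = 31,200 + 349,000 + 153,000 = 533,200 m³
S = 9,903,080 / 533,200 = 18.5729 ppt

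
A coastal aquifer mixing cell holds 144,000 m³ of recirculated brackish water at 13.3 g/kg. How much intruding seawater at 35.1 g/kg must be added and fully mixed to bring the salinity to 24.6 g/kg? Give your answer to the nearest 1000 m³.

Salt balance: 144,000×13.3 + V×35.1 = (144,000+V)×24.6
1,915,200 + 35.1V = 3,542,400 + 24.6V
1,627,200 = 10.5V
V = 154,971.43 m³

155000 m³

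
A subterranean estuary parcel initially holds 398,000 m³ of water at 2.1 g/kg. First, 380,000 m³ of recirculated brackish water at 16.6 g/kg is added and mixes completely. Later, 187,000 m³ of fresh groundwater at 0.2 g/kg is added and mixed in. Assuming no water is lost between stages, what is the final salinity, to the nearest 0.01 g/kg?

7.44 g/kg

Weighted by volume,
Initial salt = 398,000×2.1 = 835,800
After stage 1: salt = 835,800 + 380,000×16.6 = 7,143,800; volume = 778,000 m³; S = 9.182 g/kg
After stage 2: salt = 7,143,800 + 187,000×0.2 = 7,181,200; volume = 965,000 m³
S = 7,181,200 / 965,000 = 7.4417 g/kg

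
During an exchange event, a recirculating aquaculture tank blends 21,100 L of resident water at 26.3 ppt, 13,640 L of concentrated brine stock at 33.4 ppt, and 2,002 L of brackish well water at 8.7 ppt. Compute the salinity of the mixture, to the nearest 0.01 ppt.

27.98 ppt

Salt balance:
salt = 21,100×26.3 + 13,640×33.4 + 2,002×8.7 = 554,930 + 455,576 + 17,417.4 = 1,027,923.4
volume = 21,100 + 13,640 + 2,002 = 36,742 L
S = 1,027,923.4 / 36,742 = 27.9768 ppt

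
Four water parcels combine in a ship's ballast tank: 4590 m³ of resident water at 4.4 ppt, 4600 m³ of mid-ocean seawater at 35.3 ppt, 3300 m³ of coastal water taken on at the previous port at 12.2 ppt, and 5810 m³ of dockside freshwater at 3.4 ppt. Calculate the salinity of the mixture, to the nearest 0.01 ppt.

By conservation of dissolved salt,
salt = 4,590×4.4 + 4,600×35.3 + 3,300×12.2 + 5,810×3.4 = 20,196 + 162,380 + 40,260 + 19,754 = 242,590
volume = 4,590 + 4,600 + 3,300 + 5,810 = 18,300 m³
S = 242,590 / 18,300 = 13.2563 ppt

13.26 ppt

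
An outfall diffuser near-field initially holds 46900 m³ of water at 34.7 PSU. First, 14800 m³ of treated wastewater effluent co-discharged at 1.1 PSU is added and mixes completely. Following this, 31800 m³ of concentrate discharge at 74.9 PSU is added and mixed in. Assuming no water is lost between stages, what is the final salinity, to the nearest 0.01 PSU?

Total salt / total volume:
Initial salt = 46,900×34.7 = 1,627,430
After stage 1: salt = 1,627,430 + 14,800×1.1 = 1,643,710; volume = 61,700 m³; S = 26.64 PSU
After stage 2: salt = 1,643,710 + 31,800×74.9 = 4,025,530; volume = 93,500 m³
S = 4,025,530 / 93,500 = 43.0538 PSU

43.05 PSU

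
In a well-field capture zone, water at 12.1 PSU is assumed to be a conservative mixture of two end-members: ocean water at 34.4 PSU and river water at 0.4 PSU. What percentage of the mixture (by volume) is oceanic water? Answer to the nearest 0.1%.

34.4%

Let g be the oceanic fraction. Salt balance per unit volume:
g×34.4 + (1−g)×0.4 = 12.1
g = (12.1 − 0.4) / (34.4 − 0.4) = 11.7/34 = 0.3441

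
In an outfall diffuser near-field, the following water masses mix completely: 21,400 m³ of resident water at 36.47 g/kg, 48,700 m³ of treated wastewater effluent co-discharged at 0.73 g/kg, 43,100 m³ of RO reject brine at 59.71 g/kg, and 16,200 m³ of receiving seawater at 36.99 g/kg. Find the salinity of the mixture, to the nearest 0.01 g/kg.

30.82 g/kg

Total salt / total volume:
salt = 21,400×36.47 + 48,700×0.73 + 43,100×59.71 + 16,200×36.99 = 780,458 + 35,551 + 2,573,501 + 599,238 = 3,988,748
volume = 21,400 + 48,700 + 43,100 + 16,200 = 129,400 m³
S = 3,988,748 / 129,400 = 30.8249 g/kg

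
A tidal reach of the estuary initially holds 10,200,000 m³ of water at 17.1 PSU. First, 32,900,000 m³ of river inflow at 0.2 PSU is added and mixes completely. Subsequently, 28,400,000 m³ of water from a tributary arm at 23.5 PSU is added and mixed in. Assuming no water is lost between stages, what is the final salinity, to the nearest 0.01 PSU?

11.87 PSU

By conservation of dissolved salt,
Initial salt = 10,200,000×17.1 = 174,420,000
After stage 1: salt = 174,420,000 + 32,900,000×0.2 = 181,000,000; volume = 43,100,000 m³; S = 4.2 PSU
After stage 2: salt = 181,000,000 + 28,400,000×23.5 = 848,400,000; volume = 71,500,000 m³
S = 848,400,000 / 71,500,000 = 11.8657 PSU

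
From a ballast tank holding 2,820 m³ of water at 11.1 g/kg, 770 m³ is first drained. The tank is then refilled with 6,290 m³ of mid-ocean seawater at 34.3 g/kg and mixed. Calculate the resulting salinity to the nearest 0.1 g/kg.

28.6 g/kg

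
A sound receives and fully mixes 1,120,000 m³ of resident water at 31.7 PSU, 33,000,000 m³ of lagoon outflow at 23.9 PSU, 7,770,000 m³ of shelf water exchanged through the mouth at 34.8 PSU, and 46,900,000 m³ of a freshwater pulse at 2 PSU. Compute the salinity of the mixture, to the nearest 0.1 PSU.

13.4 PSU

Conserving salt mass:
salt = 1,120,000×31.7 + 33,000,000×23.9 + 7,770,000×34.8 + 46,900,000×2 = 35,504,000 + 788,700,000 + 270,396,000 + 93,800,000 = 1,188,400,000
volume = 1,120,000 + 33,000,000 + 7,770,000 + 46,900,000 = 88,790,000 m³
S = 1,188,400,000 / 88,790,000 = 13.384 PSU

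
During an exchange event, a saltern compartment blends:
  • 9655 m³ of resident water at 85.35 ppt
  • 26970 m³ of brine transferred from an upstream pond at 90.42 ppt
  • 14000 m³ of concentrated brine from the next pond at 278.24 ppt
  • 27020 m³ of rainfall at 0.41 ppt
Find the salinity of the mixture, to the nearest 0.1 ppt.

By conservation of dissolved salt,
salt = 9,655×85.35 + 26,970×90.42 + 14,000×278.24 + 27,020×0.41 = 824,054.25 + 2,438,627.4 + 3,895,360 + 11,078.2 = 7,169,119.85
volume = 9,655 + 26,970 + 14,000 + 27,020 = 77,645 m³
S = 7,169,119.85 / 77,645 = 92.332 ppt

92.3 ppt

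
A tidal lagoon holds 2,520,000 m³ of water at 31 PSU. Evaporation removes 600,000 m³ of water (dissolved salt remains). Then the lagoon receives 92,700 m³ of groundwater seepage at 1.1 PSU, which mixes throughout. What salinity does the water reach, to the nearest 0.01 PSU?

38.86 PSU

After evaporation: salt = 2,520,000×31 = 78,120,000; volume = 2,520,000 − 600,000 = 1,920,000 m³
After mixing: salt = 78,120,000 + 92,700×1.1 = 78,221,970; volume = 1,920,000 + 92,700 = 2,012,700 m³
S = 78,221,970 / 2,012,700 = 38.8642 PSU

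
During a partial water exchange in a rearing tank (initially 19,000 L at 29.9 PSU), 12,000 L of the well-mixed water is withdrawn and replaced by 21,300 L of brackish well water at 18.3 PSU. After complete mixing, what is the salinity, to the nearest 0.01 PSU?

Remaining after removal: 7,000 L at 29.9 PSU (salt = 209,300)
After addition: salt = 209,300 + 21,300×18.3 = 599,090; volume = 28,300 L
S = 599,090 / 28,300 = 21.1693 PSU

21.17 PSU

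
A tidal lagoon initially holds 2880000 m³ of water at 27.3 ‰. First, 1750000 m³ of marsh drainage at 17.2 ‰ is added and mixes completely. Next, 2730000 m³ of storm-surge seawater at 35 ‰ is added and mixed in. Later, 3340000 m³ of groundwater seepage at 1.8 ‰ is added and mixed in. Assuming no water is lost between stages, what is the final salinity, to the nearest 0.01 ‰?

Mass of salt is conserved:
Initial salt = 2,880,000×27.3 = 78,624,000
After stage 1: salt = 78,624,000 + 1,750,000×17.2 = 108,724,000; volume = 4,630,000 m³; S = 23.483 ‰
After stage 2: salt = 108,724,000 + 2,730,000×35 = 204,274,000; volume = 7,360,000 m³; S = 27.755 ‰
After stage 3: salt = 204,274,000 + 3,340,000×1.8 = 210,286,000; volume = 10,700,000 m³
S = 210,286,000 / 10,700,000 = 19.6529 ‰

19.65 ‰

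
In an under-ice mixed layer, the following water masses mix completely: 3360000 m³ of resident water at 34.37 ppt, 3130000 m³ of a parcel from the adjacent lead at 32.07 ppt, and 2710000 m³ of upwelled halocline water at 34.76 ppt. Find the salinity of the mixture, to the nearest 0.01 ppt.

By conservation of dissolved salt,
salt = 3,360,000×34.37 + 3,130,000×32.07 + 2,710,000×34.76 = 115,483,200 + 100,379,100 + 94,199,600 = 310,061,900
volume = 3,360,000 + 3,130,000 + 2,710,000 = 9,200,000 m³
S = 310,061,900 / 9,200,000 = 33.7024 ppt

33.70 ppt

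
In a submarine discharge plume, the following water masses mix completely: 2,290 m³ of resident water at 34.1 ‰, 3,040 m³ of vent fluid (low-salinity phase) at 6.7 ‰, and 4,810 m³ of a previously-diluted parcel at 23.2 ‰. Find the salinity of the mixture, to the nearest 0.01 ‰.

By conservation of dissolved salt,
salt = 2,290×34.1 + 3,040×6.7 + 4,810×23.2 = 78,089 + 20,368 + 111,592 = 210,049
volume = 2,290 + 3,040 + 4,810 = 10,140 m³
S = 210,049 / 10,140 = 20.7149 ‰

20.71 ‰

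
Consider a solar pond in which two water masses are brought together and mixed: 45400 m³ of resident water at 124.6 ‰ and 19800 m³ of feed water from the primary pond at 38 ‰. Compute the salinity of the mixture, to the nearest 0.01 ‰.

Total salt / total volume:
salt = 45,400×124.6 + 19,800×38 = 5,656,840 + 752,400 = 6,409,240
volume = 45,400 + 19,800 = 65,200 m³
S = 6,409,240 / 65,200 = 98.3012 ‰

98.30 ‰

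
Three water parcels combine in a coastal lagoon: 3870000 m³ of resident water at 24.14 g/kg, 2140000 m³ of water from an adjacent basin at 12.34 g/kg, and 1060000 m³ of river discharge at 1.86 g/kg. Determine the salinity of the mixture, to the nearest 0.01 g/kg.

17.23 g/kg

Total salt / total volume:
salt = 3,870,000×24.14 + 2,140,000×12.34 + 1,060,000×1.86 = 93,421,800 + 26,407,600 + 1,971,600 = 121,801,000
volume = 3,870,000 + 2,140,000 + 1,060,000 = 7,070,000 m³
S = 121,801,000 / 7,070,000 = 17.2279 g/kg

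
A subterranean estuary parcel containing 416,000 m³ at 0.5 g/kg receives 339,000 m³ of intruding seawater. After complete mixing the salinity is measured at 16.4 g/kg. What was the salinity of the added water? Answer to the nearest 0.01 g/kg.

35.91 g/kg

Salt balance: 416,000×0.5 + 339,000×S = 755,000×16.4
208,000 + 339,000·S = 12,382,000
S = (12,382,000 − 208,000) / 339,000 = 35.9115 g/kg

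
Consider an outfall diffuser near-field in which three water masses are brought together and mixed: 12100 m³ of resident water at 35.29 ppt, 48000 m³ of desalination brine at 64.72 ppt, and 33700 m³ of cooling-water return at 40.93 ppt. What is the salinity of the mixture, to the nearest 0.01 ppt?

Conserving salt mass:
salt = 12,100×35.29 + 48,000×64.72 + 33,700×40.93 = 427,009 + 3,106,560 + 1,379,341 = 4,912,910
volume = 12,100 + 48,000 + 33,700 = 93,800 m³
S = 4,912,910 / 93,800 = 52.3764 ppt

52.38 ppt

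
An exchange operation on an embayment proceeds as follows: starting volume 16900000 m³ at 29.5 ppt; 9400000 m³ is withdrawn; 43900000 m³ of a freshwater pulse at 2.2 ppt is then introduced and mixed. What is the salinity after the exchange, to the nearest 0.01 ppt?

6.18 ppt

Remaining after removal: 7,500,000 m³ at 29.5 ppt (salt = 221,250,000)
After addition: salt = 221,250,000 + 43,900,000×2.2 = 317,830,000; volume = 51,400,000 m³
S = 317,830,000 / 51,400,000 = 6.1835 ppt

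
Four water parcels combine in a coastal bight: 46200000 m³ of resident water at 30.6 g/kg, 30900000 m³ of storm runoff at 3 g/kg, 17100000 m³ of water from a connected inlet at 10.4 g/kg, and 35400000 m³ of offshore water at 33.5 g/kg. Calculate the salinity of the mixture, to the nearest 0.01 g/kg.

Conserving salt mass:
salt = 46,200,000×30.6 + 30,900,000×3 + 17,100,000×10.4 + 35,400,000×33.5 = 1,413,720,000 + 92,700,000 + 177,840,000 + 1,185,900,000 = 2,870,160,000
volume = 46,200,000 + 30,900,000 + 17,100,000 + 35,400,000 = 129,600,000 m³
S = 2,870,160,000 / 129,600,000 = 22.1463 g/kg

22.15 g/kg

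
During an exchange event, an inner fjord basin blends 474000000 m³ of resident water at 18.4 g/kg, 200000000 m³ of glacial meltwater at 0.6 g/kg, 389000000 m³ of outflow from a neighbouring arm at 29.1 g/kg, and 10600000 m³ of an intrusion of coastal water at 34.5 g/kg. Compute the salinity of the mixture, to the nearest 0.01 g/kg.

19.12 g/kg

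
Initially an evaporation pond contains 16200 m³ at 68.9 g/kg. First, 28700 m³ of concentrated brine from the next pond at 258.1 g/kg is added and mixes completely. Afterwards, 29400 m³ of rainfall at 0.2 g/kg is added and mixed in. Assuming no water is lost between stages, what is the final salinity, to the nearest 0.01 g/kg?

114.80 g/kg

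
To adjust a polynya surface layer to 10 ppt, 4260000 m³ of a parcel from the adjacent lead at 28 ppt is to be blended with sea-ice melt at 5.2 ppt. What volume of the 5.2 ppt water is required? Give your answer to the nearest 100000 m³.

16000000 m³

Salt balance: 4,260,000×28 + V×5.2 = (4,260,000+V)×10
119,280,000 + 5.2V = 42,600,000 + 10V
76,680,000 = 4.8V
V = 15,975,000 m³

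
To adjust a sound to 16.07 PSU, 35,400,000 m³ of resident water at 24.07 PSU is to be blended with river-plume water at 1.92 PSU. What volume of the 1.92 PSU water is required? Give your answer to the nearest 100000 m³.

20000000 m³

Salt balance: 35,400,000×24.07 + V×1.92 = (35,400,000+V)×16.07
852,078,000 + 1.92V = 568,878,000 + 16.07V
283,200,000 = 14.15V
V = 20,014,134.28 m³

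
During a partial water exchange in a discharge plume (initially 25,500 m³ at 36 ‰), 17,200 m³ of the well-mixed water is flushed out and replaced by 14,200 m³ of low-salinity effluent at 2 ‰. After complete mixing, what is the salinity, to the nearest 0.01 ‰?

14.54 ‰

Remaining after removal: 8,300 m³ at 36 ‰ (salt = 298,800)
After addition: salt = 298,800 + 14,200×2 = 327,200; volume = 22,500 m³
S = 327,200 / 22,500 = 14.5422 ‰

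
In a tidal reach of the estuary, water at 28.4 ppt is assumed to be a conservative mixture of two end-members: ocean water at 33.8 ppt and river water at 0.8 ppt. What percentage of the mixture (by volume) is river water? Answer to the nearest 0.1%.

16.4%

Let f be the freshwater fraction. Salt balance per unit volume:
f×0.8 + (1−f)×33.8 = 28.4
f = (33.8 − 28.4) / (33.8 − 0.8) = 5.4/33 = 0.1636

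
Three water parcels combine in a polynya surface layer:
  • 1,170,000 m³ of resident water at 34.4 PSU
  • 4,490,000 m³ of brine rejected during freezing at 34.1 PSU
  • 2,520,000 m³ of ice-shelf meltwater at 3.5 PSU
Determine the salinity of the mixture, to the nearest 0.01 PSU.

Conserving salt mass:
salt = 1,170,000×34.4 + 4,490,000×34.1 + 2,520,000×3.5 = 40,248,000 + 153,109,000 + 8,820,000 = 202,177,000
volume = 1,170,000 + 4,490,000 + 2,520,000 = 8,180,000 m³
S = 202,177,000 / 8,180,000 = 24.716 PSU

24.72 PSU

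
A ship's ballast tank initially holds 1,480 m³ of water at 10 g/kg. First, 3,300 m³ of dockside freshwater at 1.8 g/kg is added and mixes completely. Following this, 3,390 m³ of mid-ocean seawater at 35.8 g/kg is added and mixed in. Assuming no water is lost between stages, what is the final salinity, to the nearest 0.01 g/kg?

17.39 g/kg

By conservation of dissolved salt,
Initial salt = 1,480×10 = 14,800
After stage 1: salt = 14,800 + 3,300×1.8 = 20,740; volume = 4,780 m³; S = 4.339 g/kg
After stage 2: salt = 20,740 + 3,390×35.8 = 142,102; volume = 8,170 m³
S = 142,102 / 8,170 = 17.3931 g/kg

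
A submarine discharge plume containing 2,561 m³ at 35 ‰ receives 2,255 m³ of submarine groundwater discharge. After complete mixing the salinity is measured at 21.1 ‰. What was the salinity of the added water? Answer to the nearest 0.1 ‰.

5.3 ‰

Salt balance: 2,561×35 + 2,255×S = 4,816×21.1
89,635 + 2,255·S = 101,617.6
S = (101,617.6 − 89,635) / 2,255 = 5.3138 ‰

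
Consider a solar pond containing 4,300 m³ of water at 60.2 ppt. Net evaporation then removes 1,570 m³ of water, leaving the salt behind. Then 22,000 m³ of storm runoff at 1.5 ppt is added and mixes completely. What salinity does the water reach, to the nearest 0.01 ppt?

After evaporation: salt = 4,300×60.2 = 258,860; volume = 4,300 − 1,570 = 2,730 m³
After mixing: salt = 258,860 + 22,000×1.5 = 291,860; volume = 2,730 + 22,000 = 24,730 m³
S = 291,860 / 24,730 = 11.8019 ppt

11.80 ppt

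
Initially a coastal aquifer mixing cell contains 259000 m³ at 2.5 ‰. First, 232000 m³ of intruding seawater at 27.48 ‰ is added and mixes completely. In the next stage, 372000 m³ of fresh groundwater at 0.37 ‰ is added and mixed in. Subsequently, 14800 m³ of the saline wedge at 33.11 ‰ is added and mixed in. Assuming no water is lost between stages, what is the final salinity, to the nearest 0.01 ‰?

Weighted by volume,
Initial salt = 259,000×2.5 = 647,500
After stage 1: salt = 647,500 + 232,000×27.48 = 7,022,860; volume = 491,000 m³; S = 14.303 ‰
After stage 2: salt = 7,022,860 + 372,000×0.37 = 7,160,500; volume = 863,000 m³; S = 8.297 ‰
After stage 3: salt = 7,160,500 + 14,800×33.11 = 7,650,528; volume = 877,800 m³
S = 7,650,528 / 877,800 = 8.7156 ‰

8.72 ‰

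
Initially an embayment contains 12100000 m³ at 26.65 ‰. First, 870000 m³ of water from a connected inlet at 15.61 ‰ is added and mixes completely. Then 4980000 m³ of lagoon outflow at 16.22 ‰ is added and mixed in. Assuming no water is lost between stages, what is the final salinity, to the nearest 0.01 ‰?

Weighted by volume,
Initial salt = 12,100,000×26.65 = 322,465,000
After stage 1: salt = 322,465,000 + 870,000×15.61 = 336,045,700; volume = 12,970,000 m³; S = 25.909 ‰
After stage 2: salt = 336,045,700 + 4,980,000×16.22 = 416,821,300; volume = 17,950,000 m³
S = 416,821,300 / 17,950,000 = 23.2212 ‰

23.22 ‰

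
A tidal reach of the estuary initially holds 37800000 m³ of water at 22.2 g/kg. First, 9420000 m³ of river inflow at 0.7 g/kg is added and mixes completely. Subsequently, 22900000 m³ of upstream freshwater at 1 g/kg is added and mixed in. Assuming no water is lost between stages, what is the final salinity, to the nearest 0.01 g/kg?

12.39 g/kg

Mass of salt is conserved:
Initial salt = 37,800,000×22.2 = 839,160,000
After stage 1: salt = 839,160,000 + 9,420,000×0.7 = 845,754,000; volume = 47,220,000 m³; S = 17.911 g/kg
After stage 2: salt = 845,754,000 + 22,900,000×1 = 868,654,000; volume = 70,120,000 m³
S = 868,654,000 / 70,120,000 = 12.3881 g/kg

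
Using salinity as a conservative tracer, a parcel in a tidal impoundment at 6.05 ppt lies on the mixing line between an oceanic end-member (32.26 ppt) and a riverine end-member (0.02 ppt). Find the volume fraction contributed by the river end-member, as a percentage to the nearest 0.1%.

81.3%

Let f be the freshwater fraction. Salt balance per unit volume:
f×0.02 + (1−f)×32.26 = 6.05
f = (32.26 − 6.05) / (32.26 − 0.02) = 26.21/32.24 = 0.813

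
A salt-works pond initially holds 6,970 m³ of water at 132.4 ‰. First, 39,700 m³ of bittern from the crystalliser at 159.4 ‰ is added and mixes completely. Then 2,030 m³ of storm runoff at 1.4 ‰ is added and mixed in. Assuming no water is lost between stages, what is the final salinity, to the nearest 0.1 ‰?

148.9 ‰

Mass of salt is conserved:
Initial salt = 6,970×132.4 = 922,828
After stage 1: salt = 922,828 + 39,700×159.4 = 7,251,008; volume = 46,670 m³; S = 155.368 ‰
After stage 2: salt = 7,251,008 + 2,030×1.4 = 7,253,850; volume = 48,700 m³
S = 7,253,850 / 48,700 = 148.9497 ‰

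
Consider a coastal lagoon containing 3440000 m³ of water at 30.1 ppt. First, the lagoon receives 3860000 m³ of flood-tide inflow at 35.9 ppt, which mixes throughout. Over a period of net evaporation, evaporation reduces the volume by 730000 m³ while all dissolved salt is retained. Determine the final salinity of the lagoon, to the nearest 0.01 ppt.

36.85 ppt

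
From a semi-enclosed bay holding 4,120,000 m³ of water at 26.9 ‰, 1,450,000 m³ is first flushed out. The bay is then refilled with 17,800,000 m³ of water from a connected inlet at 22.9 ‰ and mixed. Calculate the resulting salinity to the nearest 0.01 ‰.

Remaining after removal: 2,670,000 m³ at 26.9 ‰ (salt = 71,823,000)
After addition: salt = 71,823,000 + 17,800,000×22.9 = 479,443,000; volume = 20,470,000 m³
S = 479,443,000 / 20,470,000 = 23.4217 ‰

23.42 ‰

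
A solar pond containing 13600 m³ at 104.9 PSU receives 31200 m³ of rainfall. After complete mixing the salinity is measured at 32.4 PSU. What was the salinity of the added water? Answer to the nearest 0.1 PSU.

0.8 PSU

Salt balance: 13,600×104.9 + 31,200×S = 44,800×32.4
1,426,640 + 31,200·S = 1,451,520
S = (1,451,520 − 1,426,640) / 31,200 = 0.7974 PSU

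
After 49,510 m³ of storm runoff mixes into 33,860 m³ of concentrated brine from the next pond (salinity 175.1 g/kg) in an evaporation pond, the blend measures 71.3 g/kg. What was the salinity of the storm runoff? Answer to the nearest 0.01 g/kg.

0.31 g/kg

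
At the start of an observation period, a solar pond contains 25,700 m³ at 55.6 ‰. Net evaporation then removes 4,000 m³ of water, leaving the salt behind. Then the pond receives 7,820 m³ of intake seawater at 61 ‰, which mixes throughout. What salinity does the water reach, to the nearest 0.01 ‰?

64.56 ‰

After evaporation: salt = 25,700×55.6 = 1,428,920; volume = 25,700 − 4,000 = 21,700 m³
After mixing: salt = 1,428,920 + 7,820×61 = 1,905,940; volume = 21,700 + 7,820 = 29,520 m³
S = 1,905,940 / 29,520 = 64.5644 ‰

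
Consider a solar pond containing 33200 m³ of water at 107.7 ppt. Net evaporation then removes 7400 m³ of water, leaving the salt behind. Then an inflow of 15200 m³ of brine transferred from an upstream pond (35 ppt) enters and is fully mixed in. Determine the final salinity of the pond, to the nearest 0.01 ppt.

After evaporation: salt = 33,200×107.7 = 3,575,640; volume = 33,200 − 7,400 = 25,800 m³
After mixing: salt = 3,575,640 + 15,200×35 = 4,107,640; volume = 25,800 + 15,200 = 41,000 m³
S = 4,107,640 / 41,000 = 100.1863 ppt

100.19 ppt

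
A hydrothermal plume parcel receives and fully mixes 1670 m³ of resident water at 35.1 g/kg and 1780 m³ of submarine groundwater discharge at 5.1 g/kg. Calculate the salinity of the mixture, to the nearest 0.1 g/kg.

By conservation of dissolved salt,
salt = 1,670×35.1 + 1,780×5.1 = 58,617 + 9,078 = 67,695
volume = 1,670 + 1,780 = 3,450 m³
S = 67,695 / 3,450 = 19.622 g/kg

19.6 g/kg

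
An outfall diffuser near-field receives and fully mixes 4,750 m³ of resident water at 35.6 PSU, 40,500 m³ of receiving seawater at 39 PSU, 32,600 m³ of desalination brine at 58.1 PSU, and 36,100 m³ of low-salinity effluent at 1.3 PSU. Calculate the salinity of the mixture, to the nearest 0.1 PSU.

32.4 PSU

By conservation of dissolved salt,
salt = 4,750×35.6 + 40,500×39 + 32,600×58.1 + 36,100×1.3 = 169,100 + 1,579,500 + 1,894,060 + 46,930 = 3,689,590
volume = 4,750 + 40,500 + 32,600 + 36,100 = 113,950 m³
S = 3,689,590 / 113,950 = 32.379 PSU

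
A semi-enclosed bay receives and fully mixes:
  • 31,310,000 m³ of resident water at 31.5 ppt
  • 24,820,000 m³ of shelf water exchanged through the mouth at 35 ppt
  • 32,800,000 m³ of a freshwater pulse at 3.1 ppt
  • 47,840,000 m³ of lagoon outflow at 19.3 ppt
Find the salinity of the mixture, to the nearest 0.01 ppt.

21.06 ppt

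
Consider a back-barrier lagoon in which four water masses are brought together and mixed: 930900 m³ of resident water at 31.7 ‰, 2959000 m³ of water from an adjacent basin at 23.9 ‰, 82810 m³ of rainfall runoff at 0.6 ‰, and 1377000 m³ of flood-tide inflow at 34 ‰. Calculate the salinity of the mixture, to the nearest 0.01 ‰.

27.50 ‰

Salt balance:
salt = 930,900×31.7 + 2,959,000×23.9 + 82,810×0.6 + 1,377,000×34 = 29,509,530 + 70,720,100 + 49,686 + 46,818,000 = 147,097,316
volume = 930,900 + 2,959,000 + 82,810 + 1,377,000 = 5,349,710 m³
S = 147,097,316 / 5,349,710 = 27.4963 ‰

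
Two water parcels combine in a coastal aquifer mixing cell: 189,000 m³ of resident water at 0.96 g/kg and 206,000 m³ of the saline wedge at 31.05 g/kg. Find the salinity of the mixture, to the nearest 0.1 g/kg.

16.7 g/kg

By conservation of dissolved salt,
salt = 189,000×0.96 + 206,000×31.05 = 181,440 + 6,396,300 = 6,577,740
volume = 189,000 + 206,000 = 395,000 m³
S = 6,577,740 / 395,000 = 16.653 g/kg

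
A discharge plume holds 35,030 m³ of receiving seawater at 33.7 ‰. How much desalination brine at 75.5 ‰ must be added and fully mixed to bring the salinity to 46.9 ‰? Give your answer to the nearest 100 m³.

Salt balance: 35,030×33.7 + V×75.5 = (35,030+V)×46.9
1,180,511 + 75.5V = 1,642,907 + 46.9V
462,396 = 28.6V
V = 16,167.69 m³

16200 m³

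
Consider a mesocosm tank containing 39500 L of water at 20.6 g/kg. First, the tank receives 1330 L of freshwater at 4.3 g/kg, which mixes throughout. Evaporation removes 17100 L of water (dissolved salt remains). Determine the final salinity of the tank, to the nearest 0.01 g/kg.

34.53 g/kg

After mixing: salt = 39,500×20.6 + 1,330×4.3 = 819,419; volume = 40,830 L
After evaporation: salt unchanged = 819,419; volume = 40,830 − 17,100 = 23,730 L
S = 819,419 / 23,730 = 34.5309 g/kg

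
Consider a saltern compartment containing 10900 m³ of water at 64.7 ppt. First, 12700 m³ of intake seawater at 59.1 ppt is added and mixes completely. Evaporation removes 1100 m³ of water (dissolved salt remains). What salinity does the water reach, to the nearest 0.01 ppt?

After mixing: salt = 10,900×64.7 + 12,700×59.1 = 1,455,800; volume = 23,600 m³
After evaporation: salt unchanged = 1,455,800; volume = 23,600 − 1,100 = 22,500 m³
S = 1,455,800 / 22,500 = 64.7022 ppt

64.70 ppt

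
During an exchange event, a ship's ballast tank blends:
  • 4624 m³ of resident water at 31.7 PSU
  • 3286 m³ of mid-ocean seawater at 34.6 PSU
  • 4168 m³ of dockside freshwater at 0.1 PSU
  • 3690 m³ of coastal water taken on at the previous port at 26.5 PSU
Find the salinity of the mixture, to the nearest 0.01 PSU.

22.73 PSU

Weighted by volume,
salt = 4,624×31.7 + 3,286×34.6 + 4,168×0.1 + 3,690×26.5 = 146,580.8 + 113,695.6 + 416.8 + 97,785 = 358,478.2
volume = 4,624 + 3,286 + 4,168 + 3,690 = 15,768 m³
S = 358,478.2 / 15,768 = 22.7345 PSU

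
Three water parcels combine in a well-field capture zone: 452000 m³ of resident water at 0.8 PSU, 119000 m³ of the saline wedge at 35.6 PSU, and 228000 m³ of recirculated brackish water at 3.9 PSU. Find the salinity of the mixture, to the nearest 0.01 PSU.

6.87 PSU

Conserving salt mass:
salt = 452,000×0.8 + 119,000×35.6 + 228,000×3.9 = 361,600 + 4,236,400 + 889,200 = 5,487,200
volume = 452,000 + 119,000 + 228,000 = 799,000 m³
S = 5,487,200 / 799,000 = 6.8676 PSU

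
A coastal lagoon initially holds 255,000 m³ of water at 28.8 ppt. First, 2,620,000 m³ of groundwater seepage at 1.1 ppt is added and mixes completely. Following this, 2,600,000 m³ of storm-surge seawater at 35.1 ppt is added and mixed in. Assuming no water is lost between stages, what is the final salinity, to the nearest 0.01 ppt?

18.54 ppt

Conserving salt mass:
Initial salt = 255,000×28.8 = 7,344,000
After stage 1: salt = 7,344,000 + 2,620,000×1.1 = 10,226,000; volume = 2,875,000 m³; S = 3.557 ppt
After stage 2: salt = 10,226,000 + 2,600,000×35.1 = 101,486,000; volume = 5,475,000 m³
S = 101,486,000 / 5,475,000 = 18.5363 ppt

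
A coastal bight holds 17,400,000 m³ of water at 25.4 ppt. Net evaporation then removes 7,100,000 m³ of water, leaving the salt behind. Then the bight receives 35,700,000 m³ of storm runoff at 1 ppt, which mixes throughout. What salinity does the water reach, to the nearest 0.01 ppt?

10.38 ppt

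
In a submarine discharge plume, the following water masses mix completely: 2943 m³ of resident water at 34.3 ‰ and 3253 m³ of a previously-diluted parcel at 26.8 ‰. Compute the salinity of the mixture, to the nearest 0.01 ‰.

30.36 ‰

Mass of salt is conserved:
salt = 2,943×34.3 + 3,253×26.8 = 100,944.9 + 87,180.4 = 188,125.3
volume = 2,943 + 3,253 = 6,196 m³
S = 188,125.3 / 6,196 = 30.3624 ‰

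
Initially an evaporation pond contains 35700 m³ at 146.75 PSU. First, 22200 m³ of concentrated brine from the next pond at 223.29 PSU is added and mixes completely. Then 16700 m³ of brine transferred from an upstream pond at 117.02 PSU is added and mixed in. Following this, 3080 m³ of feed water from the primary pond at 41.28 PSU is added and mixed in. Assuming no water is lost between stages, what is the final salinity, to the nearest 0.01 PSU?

Conserving salt mass:
Initial salt = 35,700×146.75 = 5,238,975
After stage 1: salt = 5,238,975 + 22,200×223.29 = 10,196,013; volume = 57,900 m³; S = 176.097 PSU
After stage 2: salt = 10,196,013 + 16,700×117.02 = 12,150,247; volume = 74,600 m³; S = 162.872 PSU
After stage 3: salt = 12,150,247 + 3,080×41.28 = 12,277,389.4; volume = 77,680 m³
S = 12,277,389.4 / 77,680 = 158.0508 PSU

158.05 PSU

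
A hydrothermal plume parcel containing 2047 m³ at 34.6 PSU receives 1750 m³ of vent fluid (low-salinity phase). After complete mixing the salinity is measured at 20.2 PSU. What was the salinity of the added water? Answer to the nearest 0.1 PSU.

3.4 PSU

Salt balance: 2,047×34.6 + 1,750×S = 3,797×20.2
70,826.2 + 1,750·S = 76,699.4
S = (76,699.4 − 70,826.2) / 1,750 = 3.3561 PSU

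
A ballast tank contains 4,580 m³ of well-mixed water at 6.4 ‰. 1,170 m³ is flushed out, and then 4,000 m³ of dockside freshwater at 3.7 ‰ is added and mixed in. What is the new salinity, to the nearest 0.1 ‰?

4.9 ‰

Remaining after removal: 3,410 m³ at 6.4 ‰ (salt = 21,824)
After addition: salt = 21,824 + 4,000×3.7 = 36,624; volume = 7,410 m³
S = 36,624 / 7,410 = 4.9425 ‰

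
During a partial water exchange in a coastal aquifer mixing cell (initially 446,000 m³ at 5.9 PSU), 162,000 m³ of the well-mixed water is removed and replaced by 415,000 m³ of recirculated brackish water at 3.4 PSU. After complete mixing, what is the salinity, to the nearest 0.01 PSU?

4.42 PSU

Remaining after removal: 284,000 m³ at 5.9 PSU (salt = 1,675,600)
After addition: salt = 1,675,600 + 415,000×3.4 = 3,086,600; volume = 699,000 m³
S = 3,086,600 / 699,000 = 4.4157 PSU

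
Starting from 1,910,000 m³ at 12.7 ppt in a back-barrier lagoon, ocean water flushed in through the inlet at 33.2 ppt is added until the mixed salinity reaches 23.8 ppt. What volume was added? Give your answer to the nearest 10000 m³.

Salt balance: 1,910,000×12.7 + V×33.2 = (1,910,000+V)×23.8
24,257,000 + 33.2V = 45,458,000 + 23.8V
21,201,000 = 9.4V
V = 2,255,425.53 m³

2260000 m³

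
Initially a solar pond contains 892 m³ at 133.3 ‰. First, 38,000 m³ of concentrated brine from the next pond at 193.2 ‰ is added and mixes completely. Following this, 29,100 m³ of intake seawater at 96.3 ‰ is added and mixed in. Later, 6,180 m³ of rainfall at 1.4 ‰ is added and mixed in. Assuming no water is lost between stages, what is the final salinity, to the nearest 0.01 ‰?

138.48 ‰

Weighted by volume,
Initial salt = 892×133.3 = 118,903.6
After stage 1: salt = 118,903.6 + 38,000×193.2 = 7,460,503.6; volume = 38,892 m³; S = 191.826 ‰
After stage 2: salt = 7,460,503.6 + 29,100×96.3 = 10,262,833.6; volume = 67,992 m³; S = 150.942 ‰
After stage 3: salt = 10,262,833.6 + 6,180×1.4 = 10,271,485.6; volume = 74,172 m³
S = 10,271,485.6 / 74,172 = 138.482 ‰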